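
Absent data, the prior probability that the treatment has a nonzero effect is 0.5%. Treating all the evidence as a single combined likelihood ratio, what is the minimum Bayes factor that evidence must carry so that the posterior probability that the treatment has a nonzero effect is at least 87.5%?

1393

Prior odds = 0.005/0.995 = 1/199.
Target odds = 0.875/0.125 = 7.
Required Bayes factor = 7 ÷ (1/199) = 1393.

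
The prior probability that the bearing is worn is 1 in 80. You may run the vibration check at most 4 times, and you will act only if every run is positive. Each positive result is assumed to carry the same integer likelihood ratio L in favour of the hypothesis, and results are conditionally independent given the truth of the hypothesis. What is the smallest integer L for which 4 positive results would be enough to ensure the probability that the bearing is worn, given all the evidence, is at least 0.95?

Prior odds = 0.0125/0.9875 = 1/79.
Target odds = 0.95/0.05 = 19.
Need L⁴ ≥ 19 ÷ (1/79) = 1501.
6⁴ = 1296 < 1501 ≤ 2401 = 7⁴, so L = 7.

7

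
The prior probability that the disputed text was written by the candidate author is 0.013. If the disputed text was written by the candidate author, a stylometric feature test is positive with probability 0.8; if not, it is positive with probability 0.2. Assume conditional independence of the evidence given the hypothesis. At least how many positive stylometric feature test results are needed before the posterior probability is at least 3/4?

4

Prior odds = 0.013/0.987 = 13/987.
Likelihood ratio of a positive = 0.8/0.2 = 4.
Target posterior odds = 0.75/0.25 = 3.
Need (13/987) × 4ⁿ ≥ 3, i.e. 4ⁿ ≥ 2961/13.
4³ = 64 falls short of 2961/13 but 4⁴ = 256 reaches it, so n = 4.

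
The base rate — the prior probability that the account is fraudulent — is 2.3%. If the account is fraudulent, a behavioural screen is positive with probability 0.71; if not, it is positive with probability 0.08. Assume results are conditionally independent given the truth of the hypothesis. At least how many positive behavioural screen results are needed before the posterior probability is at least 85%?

3

Prior odds = 0.023/0.977 = 23/977.
Likelihood ratio of a positive = 0.71/0.08 = 8.875.
Target posterior odds = 0.85/0.15 = 17/3.
Need (23/977) × 8.875ⁿ ≥ 17/3, i.e. 8.875ⁿ ≥ 16609/69.
8.875² = 78.765625 falls short of 16609/69 but 8.875³ = 357911/512 reaches it, so n = 3.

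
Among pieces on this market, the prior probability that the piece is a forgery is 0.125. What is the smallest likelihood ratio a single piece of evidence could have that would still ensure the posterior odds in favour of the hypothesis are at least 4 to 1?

28

Prior odds = 0.125/0.875 = 1/7.
Target odds = 4.
Required Bayes factor = 4 ÷ (1/7) = 28.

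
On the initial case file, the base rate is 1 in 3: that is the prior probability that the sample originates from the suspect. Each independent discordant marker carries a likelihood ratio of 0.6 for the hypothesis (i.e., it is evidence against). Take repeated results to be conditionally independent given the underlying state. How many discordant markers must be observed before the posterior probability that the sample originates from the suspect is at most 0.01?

Prior odds = (1/3)/(2/3) = 0.5.
Likelihood ratio per discordant marker = 0.6.
Target posterior odds = 0.01/0.99 = 1/99.
Need 0.5 × 0.6ⁿ ≤ 1/99, i.e. 0.6ⁿ ≤ 2/99.
0.6⁷ = 2187/78125 is still above 2/99 but 0.6⁸ = 6561/390625 is at or below it, so n = 8.

8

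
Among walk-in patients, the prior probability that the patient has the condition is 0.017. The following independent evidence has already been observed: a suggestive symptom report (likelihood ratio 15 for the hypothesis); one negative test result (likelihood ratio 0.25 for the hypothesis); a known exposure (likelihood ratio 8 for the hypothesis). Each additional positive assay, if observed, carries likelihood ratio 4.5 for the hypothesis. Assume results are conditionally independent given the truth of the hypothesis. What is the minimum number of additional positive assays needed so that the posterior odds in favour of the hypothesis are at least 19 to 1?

3

Prior odds = 0.017/0.983 = 17/983.
Combined Bayes factor of the evidence already in hand = 15 × 0.25 × 8 = 30.
Odds after that evidence = (17/983) × 30 = 510/983.
Target odds = 19.
Need 4.5ⁿ ≥ 19 ÷ (510/983) = 18677/510.
4.5² = 20.25 falls short of 18677/510 but 4.5³ = 91.125 reaches it, so n = 3.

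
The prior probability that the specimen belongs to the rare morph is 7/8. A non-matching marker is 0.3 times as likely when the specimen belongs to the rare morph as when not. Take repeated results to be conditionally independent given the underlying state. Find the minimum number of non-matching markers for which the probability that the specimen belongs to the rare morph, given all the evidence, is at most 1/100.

6

Prior odds = 0.875/0.125 = 7.
Likelihood ratio per non-matching marker = 0.3.
Target posterior odds = 0.01/0.99 = 1/99.
Require 0.3ⁿ ≤ 1/99 ÷ 7 = 1/693.
0.3⁵ = 243/100000 is still above 1/693 but 0.3⁶ = 729/1000000 is at or below it, so n = 6.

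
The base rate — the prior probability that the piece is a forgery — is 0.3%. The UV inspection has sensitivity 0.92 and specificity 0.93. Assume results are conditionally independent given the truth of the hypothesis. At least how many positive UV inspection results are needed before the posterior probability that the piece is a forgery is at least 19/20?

Prior odds = 0.003/0.997 = 3/997.
False-positive rate = 1 − 0.93 = 0.07; likelihood ratio of a positive = 0.92/0.07 = 92/7.
Target odds: 0.95 ÷ 0.05 = 19.
Require (92/7)ⁿ ≥ 19 ÷ (3/997) = 18943/3.
(92/7)³ = 778688/343 falls short of 18943/3 but (92/7)⁴ = 71639296/2401 reaches it, so n = 4.

4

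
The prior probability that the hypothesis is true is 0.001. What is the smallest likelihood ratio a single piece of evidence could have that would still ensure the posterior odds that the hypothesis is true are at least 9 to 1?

Prior odds = 0.001/0.999 = 1/999.
Target odds = 9.
Required Bayes factor = 9 ÷ (1/999) = 8991.

8991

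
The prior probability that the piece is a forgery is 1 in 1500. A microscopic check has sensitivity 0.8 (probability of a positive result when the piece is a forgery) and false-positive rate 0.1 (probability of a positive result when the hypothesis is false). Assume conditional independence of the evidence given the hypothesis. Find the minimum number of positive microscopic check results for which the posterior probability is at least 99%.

6

Prior odds: (1/1500) ÷ (1499/1500) = 1/1499.
Likelihood ratio of a positive result = 0.8/0.1 = 8.
Target posterior odds = 0.99/0.01 = 99.
Need (1/1499) × 8ⁿ ≥ 99, i.e. 8ⁿ ≥ 148401.
8⁵ = 32768 falls short of 148401 but 8⁶ = 262144 reaches it, so n = 6.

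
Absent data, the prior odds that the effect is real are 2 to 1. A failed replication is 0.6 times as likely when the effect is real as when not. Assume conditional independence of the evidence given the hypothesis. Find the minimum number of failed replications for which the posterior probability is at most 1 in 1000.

15

Prior odds = 2.
Likelihood ratio per failed replication = 0.6.
Target odds: 0.001 ÷ 0.999 = 1/999.
Need 2 × 0.6ⁿ ≤ 1/999, i.e. 0.6ⁿ ≤ 1/1998.
0.6¹⁴ ≈0.000783642 is still above 1/1998 but 0.6¹⁵ ≈0.000470185 is at or below it, so n = 15.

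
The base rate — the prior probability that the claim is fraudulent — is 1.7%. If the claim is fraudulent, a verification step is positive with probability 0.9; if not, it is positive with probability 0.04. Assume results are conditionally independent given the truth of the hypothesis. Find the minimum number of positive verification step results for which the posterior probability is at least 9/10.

3

Prior odds = 0.017/0.983 = 17/983.
Likelihood ratio of a positive = 0.9/0.04 = 22.5.
Target odds: 0.9 ÷ 0.1 = 9.
Need (17/983) × 22.5ⁿ ≥ 9, i.e. 22.5ⁿ ≥ 8847/17.
22.5² = 506.25 falls short of 8847/17 but 22.5³ = 11390.625 reaches it, so n = 3.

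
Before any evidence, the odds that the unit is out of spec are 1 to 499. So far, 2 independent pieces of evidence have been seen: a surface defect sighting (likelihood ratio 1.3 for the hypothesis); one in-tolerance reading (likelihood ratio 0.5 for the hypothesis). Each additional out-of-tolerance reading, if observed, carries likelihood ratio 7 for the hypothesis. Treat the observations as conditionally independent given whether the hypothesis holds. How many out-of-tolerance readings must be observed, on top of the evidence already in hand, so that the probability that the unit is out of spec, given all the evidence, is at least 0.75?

Prior odds = 1/499.
Combined Bayes factor of the evidence already in hand = 1.3 × 0.5 = 0.65.
Odds after that evidence = (1/499) × 0.65 = 13/9980.
Target odds = 0.75/0.25 = 3.
Need 7ⁿ ≥ 3 ÷ (13/9980) = 29940/13.
7³ = 343 falls short of 29940/13 but 7⁴ = 2401 reaches it, so n = 4.

4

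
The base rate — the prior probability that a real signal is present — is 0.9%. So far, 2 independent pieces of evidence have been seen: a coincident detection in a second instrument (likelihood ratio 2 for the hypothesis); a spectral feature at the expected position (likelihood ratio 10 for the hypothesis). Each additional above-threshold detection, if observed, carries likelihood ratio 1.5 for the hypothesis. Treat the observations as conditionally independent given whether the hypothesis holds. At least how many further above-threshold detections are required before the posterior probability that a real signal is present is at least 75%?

7

Prior odds = 0.009/0.991 = 9/991.
Combined Bayes factor of the evidence already in hand = 2 × 10 = 20.
Odds after that evidence = (9/991) × 20 = 180/991.
Target odds = 0.75/0.25 = 3.
Need 1.5ⁿ ≥ 3 ÷ (180/991) = 991/60.
1.5⁶ = 11.390625 falls short of 991/60 but 1.5⁷ = 17.0859375 reaches it, so n = 7.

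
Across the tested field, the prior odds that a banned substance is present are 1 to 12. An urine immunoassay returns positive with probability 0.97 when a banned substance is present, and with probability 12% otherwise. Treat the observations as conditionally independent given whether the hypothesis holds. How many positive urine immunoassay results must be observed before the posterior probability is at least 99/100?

4

Prior odds = 1/12.
Likelihood ratio of a positive result = 0.97/0.12 = 97/12.
Target odds: 0.99 ÷ 0.01 = 99.
Need (1/12) × (97/12)ⁿ ≥ 99, i.e. (97/12)ⁿ ≥ 1188.
(97/12)³ = 912673/1728 falls short of 1188 but (97/12)⁴ = 88529281/20736 reaches it, so n = 4.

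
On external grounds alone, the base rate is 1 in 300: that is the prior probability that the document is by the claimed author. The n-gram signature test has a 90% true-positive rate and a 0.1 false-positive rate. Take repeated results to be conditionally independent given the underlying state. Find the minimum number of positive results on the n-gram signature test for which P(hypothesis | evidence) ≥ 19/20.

Prior odds: (1/300) ÷ (299/300) = 1/299.
Likelihood ratio of a positive result = 0.9/0.1 = 9.
Target odds: 0.95 ÷ 0.05 = 19.
Require 9ⁿ ≥ 19 ÷ (1/299) = 5681.
9³ = 729 falls short of 5681 but 9⁴ = 6561 reaches it, so n = 4.

4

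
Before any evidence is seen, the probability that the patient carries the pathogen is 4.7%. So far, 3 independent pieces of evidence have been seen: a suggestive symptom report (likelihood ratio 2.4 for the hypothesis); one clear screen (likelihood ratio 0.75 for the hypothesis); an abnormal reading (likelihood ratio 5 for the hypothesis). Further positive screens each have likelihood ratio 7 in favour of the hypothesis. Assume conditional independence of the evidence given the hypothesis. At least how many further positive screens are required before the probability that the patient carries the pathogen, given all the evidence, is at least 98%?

Prior odds = 0.047/0.953 = 47/953.
Combined Bayes factor of the evidence already in hand = 2.4 × 0.75 × 5 = 9.
Odds after that evidence = (47/953) × 9 = 423/953.
Target odds = 0.98/0.02 = 49.
Need 7ⁿ ≥ 49 ÷ (423/953) = 46697/423.
7² = 49 falls short of 46697/423 but 7³ = 343 reaches it, so n = 3.

3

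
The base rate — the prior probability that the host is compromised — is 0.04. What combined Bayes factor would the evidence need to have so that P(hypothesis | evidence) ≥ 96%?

Prior odds = 0.04/0.96 = 1/24.
Target odds = 0.96/0.04 = 24.
Required Bayes factor = 24 ÷ (1/24) = 576.

576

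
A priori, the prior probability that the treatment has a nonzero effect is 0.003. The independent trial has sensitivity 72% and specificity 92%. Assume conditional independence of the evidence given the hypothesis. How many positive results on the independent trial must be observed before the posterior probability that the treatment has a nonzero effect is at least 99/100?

5

Prior odds = 0.003/0.997 = 3/997.
False-positive rate = 1 − 0.92 = 0.08; likelihood ratio of a positive = 0.72/0.08 = 9.
Target posterior odds = 0.99/0.01 = 99.
Require 9ⁿ ≥ 99 ÷ (3/997) = 32901.
9⁴ = 6561 falls short of 32901 but 9⁵ = 59049 reaches it, so n = 5.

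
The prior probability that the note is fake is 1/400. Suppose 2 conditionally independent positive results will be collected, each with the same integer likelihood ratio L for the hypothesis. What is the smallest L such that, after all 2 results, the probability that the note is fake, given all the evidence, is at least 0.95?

88

Prior odds = 0.0025/0.9975 = 1/399.
Target odds = 0.95/0.05 = 19.
Need L² ≥ 19 ÷ (1/399) = 7581.
87² = 7569 < 7581 ≤ 7744 = 88², so L = 88.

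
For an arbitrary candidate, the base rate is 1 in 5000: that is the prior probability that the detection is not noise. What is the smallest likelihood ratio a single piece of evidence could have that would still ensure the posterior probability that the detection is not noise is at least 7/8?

34993

Prior odds = 0.0002/0.9998 = 1/4999.
Target odds = 0.875/0.125 = 7.
Required Bayes factor = 7 ÷ (1/4999) = 34993.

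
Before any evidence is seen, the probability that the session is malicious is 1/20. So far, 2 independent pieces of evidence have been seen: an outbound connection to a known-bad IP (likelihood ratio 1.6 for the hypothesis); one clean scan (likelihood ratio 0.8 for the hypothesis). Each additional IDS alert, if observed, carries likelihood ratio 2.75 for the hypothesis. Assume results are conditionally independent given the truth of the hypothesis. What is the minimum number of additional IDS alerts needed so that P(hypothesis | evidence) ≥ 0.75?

4

Prior odds = 0.05/0.95 = 1/19.
Combined Bayes factor of the evidence already in hand = 1.6 × 0.8 = 1.28.
Odds after that evidence = (1/19) × 1.28 = 32/475.
Target odds = 0.75/0.25 = 3.
Need 2.75ⁿ ≥ 3 ÷ (32/475) = 44.53125.
2.75³ = 20.796875 falls short of 44.53125 but 2.75⁴ = 57.19140625 reaches it, so n = 4.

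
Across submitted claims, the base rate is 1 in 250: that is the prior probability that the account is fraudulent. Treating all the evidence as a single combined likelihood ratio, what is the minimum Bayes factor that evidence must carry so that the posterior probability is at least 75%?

Prior odds = 0.004/0.996 = 1/249.
Target odds = 0.75/0.25 = 3.
Required Bayes factor = 3 ÷ (1/249) = 747.

747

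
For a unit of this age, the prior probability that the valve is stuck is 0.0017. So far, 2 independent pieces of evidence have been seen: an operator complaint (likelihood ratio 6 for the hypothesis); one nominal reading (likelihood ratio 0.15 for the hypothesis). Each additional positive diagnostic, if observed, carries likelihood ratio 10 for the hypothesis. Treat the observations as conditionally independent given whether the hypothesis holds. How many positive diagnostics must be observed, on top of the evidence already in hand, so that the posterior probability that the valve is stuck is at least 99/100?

5

Prior odds = 0.0017/0.9983 = 17/9983.
Combined Bayes factor of the evidence already in hand = 6 × 0.15 = 0.9.
Odds after that evidence = (17/9983) × 0.9 = 153/99830.
Target odds = 0.99/0.01 = 99.
Need 10ⁿ ≥ 99 ÷ (153/99830) = 1098130/17.
10⁴ = 10000 falls short of 1098130/17 but 10⁵ = 100000 reaches it, so n = 5.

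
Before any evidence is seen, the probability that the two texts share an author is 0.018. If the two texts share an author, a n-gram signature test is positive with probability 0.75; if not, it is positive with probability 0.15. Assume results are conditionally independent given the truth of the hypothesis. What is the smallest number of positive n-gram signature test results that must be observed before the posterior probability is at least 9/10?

Prior odds: 0.018 ÷ 0.982 = 9/491.
Likelihood ratio of a positive = 0.75/0.15 = 5.
Target odds: 0.9 ÷ 0.1 = 9.
Need (9/491) × 5ⁿ ≥ 9, i.e. 5ⁿ ≥ 491.
5³ = 125 falls short of 491 but 5⁴ = 625 reaches it, so n = 4.

4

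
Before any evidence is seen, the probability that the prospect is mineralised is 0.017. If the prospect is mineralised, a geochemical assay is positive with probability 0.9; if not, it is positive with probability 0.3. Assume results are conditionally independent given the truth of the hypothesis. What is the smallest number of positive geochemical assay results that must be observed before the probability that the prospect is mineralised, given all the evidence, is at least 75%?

Prior odds: 0.017 ÷ 0.983 = 17/983.
Likelihood ratio of a positive = 0.9/0.3 = 3.
Target posterior odds = 0.75/0.25 = 3.
Need (17/983) × 3ⁿ ≥ 3, i.e. 3ⁿ ≥ 2949/17.
3⁴ = 81 falls short of 2949/17 but 3⁵ = 243 reaches it, so n = 5.

5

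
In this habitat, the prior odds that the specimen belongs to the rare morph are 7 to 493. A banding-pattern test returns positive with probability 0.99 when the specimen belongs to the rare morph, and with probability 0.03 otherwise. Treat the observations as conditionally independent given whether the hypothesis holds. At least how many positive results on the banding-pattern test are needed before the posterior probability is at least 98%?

3

Prior odds = 7/493.
Likelihood ratio of a positive result = 0.99/0.03 = 33.
Target odds: 0.98 ÷ 0.02 = 49.
Require 33ⁿ ≥ 49 ÷ (7/493) = 3451.
33² = 1089 falls short of 3451 but 33³ = 35937 reaches it, so n = 3.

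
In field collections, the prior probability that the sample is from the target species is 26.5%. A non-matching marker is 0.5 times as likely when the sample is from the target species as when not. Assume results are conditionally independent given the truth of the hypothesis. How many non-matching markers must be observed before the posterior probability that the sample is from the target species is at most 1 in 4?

1

Prior odds = 0.265/0.735 = 53/147.
Likelihood ratio per non-matching marker = 0.5.
Target odds: 0.25 ÷ 0.75 = 1/3.
Need (53/147) × 0.5ⁿ ≤ 1/3, i.e. 0.5ⁿ ≤ 49/53.
0.5¹ = 0.5, which is already at or below the required 49/53; so n = 1.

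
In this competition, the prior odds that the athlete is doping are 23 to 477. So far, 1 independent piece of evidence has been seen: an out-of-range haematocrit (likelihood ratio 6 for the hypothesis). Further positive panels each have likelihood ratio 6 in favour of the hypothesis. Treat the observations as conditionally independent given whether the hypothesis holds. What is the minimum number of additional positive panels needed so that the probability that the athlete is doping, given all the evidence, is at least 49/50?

Prior odds = 23/477.
Bayes factor of the evidence already in hand = 6.
Odds after that evidence = (23/477) × 6 = 46/159.
Target odds = 0.98/0.02 = 49.
Need 6ⁿ ≥ 49 ÷ (46/159) = 7791/46.
6² = 36 falls short of 7791/46 but 6³ = 216 reaches it, so n = 3.

3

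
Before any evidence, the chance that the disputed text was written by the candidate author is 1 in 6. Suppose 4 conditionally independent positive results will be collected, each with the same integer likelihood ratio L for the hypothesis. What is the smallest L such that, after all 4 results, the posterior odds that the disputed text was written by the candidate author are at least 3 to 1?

Prior odds = (1/6)/(5/6) = 0.2.
Target odds = 3.
Need L⁴ ≥ 3 ÷ 0.2 = 15.
1⁴ = 1 < 15 ≤ 16 = 2⁴, so L = 2.

2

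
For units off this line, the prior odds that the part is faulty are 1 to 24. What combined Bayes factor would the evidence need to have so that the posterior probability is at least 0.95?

Prior odds = 1/24.
Target odds = 0.95/0.05 = 19.
Required Bayes factor = 19 ÷ (1/24) = 456.

456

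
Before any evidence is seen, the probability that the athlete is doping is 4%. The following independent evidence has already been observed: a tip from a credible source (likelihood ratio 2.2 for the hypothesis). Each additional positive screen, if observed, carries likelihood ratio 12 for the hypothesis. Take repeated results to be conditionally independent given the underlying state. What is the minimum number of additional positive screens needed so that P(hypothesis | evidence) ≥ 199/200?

Prior odds = 0.04/0.96 = 1/24.
Bayes factor of the evidence already in hand = 2.2.
Odds after that evidence = (1/24) × 2.2 = 11/120.
Target odds = 0.995/0.005 = 199.
Need 12ⁿ ≥ 199 ÷ (11/120) = 23880/11.
12³ = 1728 falls short of 23880/11 but 12⁴ = 20736 reaches it, so n = 4.

4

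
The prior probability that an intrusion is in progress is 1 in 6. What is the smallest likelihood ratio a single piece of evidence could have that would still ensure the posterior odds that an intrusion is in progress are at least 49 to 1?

245

Prior odds = (1/6)/(5/6) = 0.2.
Target odds = 49.
Required Bayes factor = 49 ÷ 0.2 = 245.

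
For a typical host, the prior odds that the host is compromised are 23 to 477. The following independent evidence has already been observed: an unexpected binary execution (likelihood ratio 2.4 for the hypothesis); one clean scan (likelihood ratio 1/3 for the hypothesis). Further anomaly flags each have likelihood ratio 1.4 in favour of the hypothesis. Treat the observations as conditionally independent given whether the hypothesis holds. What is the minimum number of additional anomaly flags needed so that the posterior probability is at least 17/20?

Prior odds = 23/477.
Combined Bayes factor of the evidence already in hand = 2.4 × (1/3) = 0.8.
Odds after that evidence = (23/477) × 0.8 = 92/2385.
Target odds = 0.85/0.15 = 17/3.
Need 1.4ⁿ ≥ 17/3 ÷ (92/2385) = 13515/92.
1.4¹⁴ ≈111.12 falls short of 13515/92 but 1.4¹⁵ ≈155.568 reaches it, so n = 15.

15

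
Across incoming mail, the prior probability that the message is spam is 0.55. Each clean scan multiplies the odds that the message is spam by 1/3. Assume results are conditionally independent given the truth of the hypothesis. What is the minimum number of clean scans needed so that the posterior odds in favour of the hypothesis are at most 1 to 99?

5

Prior odds: 0.55 ÷ 0.45 = 11/9.
Likelihood ratio per clean scan = 1/3.
Target odds = 1/99.
Need (11/9) × (1/3)ⁿ ≤ 1/99, i.e. (1/3)ⁿ ≤ 1/121.
(1/3)⁴ = 1/81 is still above 1/121 but (1/3)⁵ = 1/243 is at or below it, so n = 5.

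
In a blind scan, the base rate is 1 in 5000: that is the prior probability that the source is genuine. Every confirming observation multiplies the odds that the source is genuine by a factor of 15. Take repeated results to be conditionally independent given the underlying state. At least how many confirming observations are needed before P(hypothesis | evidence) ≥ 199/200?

6

Prior odds = 0.0002/0.9998 = 1/4999.
Likelihood ratio per confirming observation = 15.
Target posterior odds = 0.995/0.005 = 199.
Require 15ⁿ ≥ 199 ÷ (1/4999) = 994801.
15⁵ = 759375 falls short of 994801 but 15⁶ = 11390625 reaches it, so n = 6.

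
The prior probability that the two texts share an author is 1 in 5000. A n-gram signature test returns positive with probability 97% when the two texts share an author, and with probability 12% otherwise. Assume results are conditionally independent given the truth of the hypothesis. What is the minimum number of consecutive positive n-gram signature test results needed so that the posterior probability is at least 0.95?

6

Prior odds = 0.0002/0.9998 = 1/4999.
Likelihood ratio of a positive result = 0.97/0.12 = 97/12.
Target posterior odds = 0.95/0.05 = 19.
Require (97/12)ⁿ ≥ 19 ÷ (1/4999) = 94981.
(97/12)⁵ ≈34510.6 falls short of 94981 but (97/12)⁶ ≈278961 reaches it, so n = 6.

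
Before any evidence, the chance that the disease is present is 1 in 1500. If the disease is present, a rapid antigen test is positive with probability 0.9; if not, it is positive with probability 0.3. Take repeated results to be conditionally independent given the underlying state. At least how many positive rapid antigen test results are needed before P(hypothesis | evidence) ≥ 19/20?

10

Prior odds = (1/1500)/(1499/1500) = 1/1499.
Likelihood ratio of a positive = 0.9/0.3 = 3.
Target odds: 0.95 ÷ 0.05 = 19.
Need (1/1499) × 3ⁿ ≥ 19, i.e. 3ⁿ ≥ 28481.
3⁹ = 19683 falls short of 28481 but 3¹⁰ = 59049 reaches it, so n = 10.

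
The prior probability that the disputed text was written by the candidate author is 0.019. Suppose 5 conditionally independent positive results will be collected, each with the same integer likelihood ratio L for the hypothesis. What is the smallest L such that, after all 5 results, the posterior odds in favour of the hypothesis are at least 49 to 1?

Prior odds = 0.019/0.981 = 19/981.
Target odds = 49.
Need L⁵ ≥ 49 ÷ (19/981) = 48069/19.
4⁵ = 1024 < 48069/19 ≤ 3125 = 5⁵, so L = 5.

5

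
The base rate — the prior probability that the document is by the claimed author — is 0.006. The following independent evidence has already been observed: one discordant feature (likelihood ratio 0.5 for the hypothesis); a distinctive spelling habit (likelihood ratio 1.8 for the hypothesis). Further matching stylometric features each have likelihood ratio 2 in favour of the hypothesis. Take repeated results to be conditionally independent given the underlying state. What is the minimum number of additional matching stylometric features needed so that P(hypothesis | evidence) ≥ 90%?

11

Prior odds = 0.006/0.994 = 3/497.
Combined Bayes factor of the evidence already in hand = 0.5 × 1.8 = 0.9.
Odds after that evidence = (3/497) × 0.9 = 27/4970.
Target odds = 0.9/0.1 = 9.
Need 2ⁿ ≥ 9 ÷ (27/4970) = 4970/3.
2¹⁰ = 1024 falls short of 4970/3 but 2¹¹ = 2048 reaches it, so n = 11.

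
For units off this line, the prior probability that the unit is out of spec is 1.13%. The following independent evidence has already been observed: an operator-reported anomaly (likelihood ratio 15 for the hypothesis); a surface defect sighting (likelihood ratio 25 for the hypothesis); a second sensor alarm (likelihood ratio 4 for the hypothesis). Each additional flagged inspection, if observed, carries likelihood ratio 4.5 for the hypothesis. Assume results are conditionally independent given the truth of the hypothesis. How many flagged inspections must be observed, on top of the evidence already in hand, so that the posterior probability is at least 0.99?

Prior odds = 0.0113/0.9887 = 113/9887.
Combined Bayes factor of the evidence already in hand = 15 × 25 × 4 = 1500.
Odds after that evidence = (113/9887) × 1500 = 169500/9887.
Target odds = 0.99/0.01 = 99.
Need 4.5ⁿ ≥ 99 ÷ (169500/9887) = 326271/56500.
4.5¹ = 4.5 falls short of 326271/56500 but 4.5² = 20.25 reaches it, so n = 2.

2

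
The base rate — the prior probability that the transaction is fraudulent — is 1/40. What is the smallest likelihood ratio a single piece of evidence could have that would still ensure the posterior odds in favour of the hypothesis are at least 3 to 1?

117

Prior odds = 0.025/0.975 = 1/39.
Target odds = 3.
Required Bayes factor = 3 ÷ (1/39) = 117.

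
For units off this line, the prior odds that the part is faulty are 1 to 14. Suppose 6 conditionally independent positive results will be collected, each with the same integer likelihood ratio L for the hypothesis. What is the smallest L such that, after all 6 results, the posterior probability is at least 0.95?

3

Prior odds = 1/14.
Target odds = 0.95/0.05 = 19.
Need L⁶ ≥ 19 ÷ (1/14) = 266.
2⁶ = 64 < 266 ≤ 729 = 3⁶, so L = 3.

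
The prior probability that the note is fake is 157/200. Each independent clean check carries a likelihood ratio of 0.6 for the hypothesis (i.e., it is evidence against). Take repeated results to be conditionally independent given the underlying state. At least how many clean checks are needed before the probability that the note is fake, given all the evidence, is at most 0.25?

5

Prior odds = 0.785/0.215 = 157/43.
Likelihood ratio per clean check = 0.6.
Target posterior odds = 0.25/0.75 = 1/3.
Need (157/43) × 0.6ⁿ ≤ 1/3, i.e. 0.6ⁿ ≤ 43/471.
0.6⁴ = 0.1296 is still above 43/471 but 0.6⁵ = 0.07776 is at or below it, so n = 5.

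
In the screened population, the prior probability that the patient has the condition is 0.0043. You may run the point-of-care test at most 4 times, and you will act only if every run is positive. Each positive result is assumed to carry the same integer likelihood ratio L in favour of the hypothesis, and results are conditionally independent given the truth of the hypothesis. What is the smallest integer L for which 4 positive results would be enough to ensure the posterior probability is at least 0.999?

22

Prior odds = 0.0043/0.9957 = 43/9957.
Target odds = 0.999/0.001 = 999.
Need L⁴ ≥ 999 ÷ (43/9957) = 9947043/43.
21⁴ = 194481 < 9947043/43 ≤ 234256 = 22⁴, so L = 22.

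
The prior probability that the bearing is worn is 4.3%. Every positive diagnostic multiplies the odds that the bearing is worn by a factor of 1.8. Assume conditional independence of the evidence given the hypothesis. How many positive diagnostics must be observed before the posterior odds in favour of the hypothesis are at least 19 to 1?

Prior odds = 0.043/0.957 = 43/957.
Likelihood ratio per positive diagnostic = 1.8.
Target odds = 19.
Need (43/957) × 1.8ⁿ ≥ 19, i.e. 1.8ⁿ ≥ 18183/43.
1.8¹⁰ ≈357.047 falls short of 18183/43 but 1.8¹¹ ≈642.684 reaches it, so n = 11.

11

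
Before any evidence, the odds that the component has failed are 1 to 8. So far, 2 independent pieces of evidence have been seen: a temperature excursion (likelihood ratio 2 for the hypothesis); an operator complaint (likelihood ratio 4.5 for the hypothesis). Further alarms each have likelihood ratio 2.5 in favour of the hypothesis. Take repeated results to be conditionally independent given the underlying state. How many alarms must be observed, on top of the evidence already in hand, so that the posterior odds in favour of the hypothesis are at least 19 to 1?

Prior odds = 0.125.
Combined Bayes factor of the evidence already in hand = 2 × 4.5 = 9.
Odds after that evidence = 0.125 × 9 = 1.125.
Target odds = 19.
Need 2.5ⁿ ≥ 19 ÷ 1.125 = 152/9.
2.5³ = 15.625 falls short of 152/9 but 2.5⁴ = 39.0625 reaches it, so n = 4.

4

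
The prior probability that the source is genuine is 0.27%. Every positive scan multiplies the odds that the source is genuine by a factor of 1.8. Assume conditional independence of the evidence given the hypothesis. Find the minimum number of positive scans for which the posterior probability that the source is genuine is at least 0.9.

14

Prior odds: 0.0027 ÷ 0.9973 = 27/9973.
Likelihood ratio per positive scan = 1.8.
Target odds: 0.9 ÷ 0.1 = 9.
Need (27/9973) × 1.8ⁿ ≥ 9, i.e. 1.8ⁿ ≥ 9973/3.
1.8¹³ ≈2082.3 falls short of 9973/3 but 1.8¹⁴ ≈3748.13 reaches it, so n = 14.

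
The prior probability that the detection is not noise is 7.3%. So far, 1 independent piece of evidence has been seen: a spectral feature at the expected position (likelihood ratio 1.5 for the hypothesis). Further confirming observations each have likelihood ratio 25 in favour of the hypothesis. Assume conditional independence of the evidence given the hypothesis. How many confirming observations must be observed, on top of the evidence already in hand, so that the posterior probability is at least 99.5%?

Prior odds = 0.073/0.927 = 73/927.
Bayes factor of the evidence already in hand = 1.5.
Odds after that evidence = (73/927) × 1.5 = 73/618.
Target odds = 0.995/0.005 = 199.
Need 25ⁿ ≥ 199 ÷ (73/618) = 122982/73.
25² = 625 falls short of 122982/73 but 25³ = 15625 reaches it, so n = 3.

3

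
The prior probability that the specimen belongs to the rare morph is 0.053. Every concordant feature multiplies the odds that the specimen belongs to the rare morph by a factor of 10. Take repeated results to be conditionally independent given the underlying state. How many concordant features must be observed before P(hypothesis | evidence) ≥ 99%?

Prior odds: 0.053 ÷ 0.947 = 53/947.
Likelihood ratio per concordant feature = 10.
Target posterior odds = 0.99/0.01 = 99.
Require 10ⁿ ≥ 99 ÷ (53/947) = 93753/53.
10³ = 1000 falls short of 93753/53 but 10⁴ = 10000 reaches it, so n = 4.

4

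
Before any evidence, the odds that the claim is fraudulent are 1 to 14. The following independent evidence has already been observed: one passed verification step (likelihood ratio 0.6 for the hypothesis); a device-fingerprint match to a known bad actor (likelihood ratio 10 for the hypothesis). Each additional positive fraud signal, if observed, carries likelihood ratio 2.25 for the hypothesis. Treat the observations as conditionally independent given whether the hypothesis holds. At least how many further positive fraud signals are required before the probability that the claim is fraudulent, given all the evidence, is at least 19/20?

5

Prior odds = 1/14.
Combined Bayes factor of the evidence already in hand = 0.6 × 10 = 6.
Odds after that evidence = (1/14) × 6 = 3/7.
Target odds = 0.95/0.05 = 19.
Need 2.25ⁿ ≥ 19 ÷ (3/7) = 133/3.
2.25⁴ = 25.62890625 falls short of 133/3 but 2.25⁵ = 59049/1024 reaches it, so n = 5.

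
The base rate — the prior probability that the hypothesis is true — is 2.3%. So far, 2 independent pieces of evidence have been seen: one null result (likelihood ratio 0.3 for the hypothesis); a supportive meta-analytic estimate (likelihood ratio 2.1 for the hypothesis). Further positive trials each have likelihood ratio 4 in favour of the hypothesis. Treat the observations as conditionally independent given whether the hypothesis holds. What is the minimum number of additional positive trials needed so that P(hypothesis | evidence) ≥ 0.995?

Prior odds = 0.023/0.977 = 23/977.
Combined Bayes factor of the evidence already in hand = 0.3 × 2.1 = 0.63.
Odds after that evidence = (23/977) × 0.63 = 1449/97700.
Target odds = 0.995/0.005 = 199.
Need 4ⁿ ≥ 199 ÷ (1449/97700) = 19442300/1449.
4⁶ = 4096 falls short of 19442300/1449 but 4⁷ = 16384 reaches it, so n = 7.

7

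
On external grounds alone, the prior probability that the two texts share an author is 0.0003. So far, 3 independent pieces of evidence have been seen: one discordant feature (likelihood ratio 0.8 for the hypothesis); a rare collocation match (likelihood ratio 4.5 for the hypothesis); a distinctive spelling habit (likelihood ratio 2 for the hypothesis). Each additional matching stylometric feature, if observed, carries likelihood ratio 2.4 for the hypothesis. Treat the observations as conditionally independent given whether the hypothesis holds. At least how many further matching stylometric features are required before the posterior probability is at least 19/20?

Prior odds = 0.0003/0.9997 = 3/9997.
Combined Bayes factor of the evidence already in hand = 0.8 × 4.5 × 2 = 7.2.
Odds after that evidence = (3/9997) × 7.2 = 108/49985.
Target odds = 0.95/0.05 = 19.
Need 2.4ⁿ ≥ 19 ÷ (108/49985) = 949715/108.
2.4¹⁰ ≈6340.34 falls short of 949715/108 but 2.4¹¹ ≈15216.8 reaches it, so n = 11.

11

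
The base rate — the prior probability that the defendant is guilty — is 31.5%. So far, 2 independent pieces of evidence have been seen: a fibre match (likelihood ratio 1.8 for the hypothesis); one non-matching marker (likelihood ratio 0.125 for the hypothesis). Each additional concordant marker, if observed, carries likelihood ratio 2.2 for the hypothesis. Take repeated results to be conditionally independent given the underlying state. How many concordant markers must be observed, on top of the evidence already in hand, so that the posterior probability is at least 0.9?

Prior odds = 0.315/0.685 = 63/137.
Combined Bayes factor of the evidence already in hand = 1.8 × 0.125 = 0.225.
Odds after that evidence = (63/137) × 0.225 = 567/5480.
Target odds = 0.9/0.1 = 9.
Need 2.2ⁿ ≥ 9 ÷ (567/5480) = 5480/63.
2.2⁵ = 51.53632 falls short of 5480/63 but 2.2⁶ = 1771561/15625 reaches it, so n = 6.

6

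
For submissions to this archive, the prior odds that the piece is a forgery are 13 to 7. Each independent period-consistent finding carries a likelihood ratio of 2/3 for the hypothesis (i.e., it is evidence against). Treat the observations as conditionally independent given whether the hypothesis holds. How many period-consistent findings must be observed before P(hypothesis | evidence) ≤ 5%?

9

Prior odds = 13/7.
Likelihood ratio per period-consistent finding = 2/3.
Target posterior odds = 0.05/0.95 = 1/19.
Require (2/3)ⁿ ≤ 1/19 ÷ (13/7) = 7/247.
(2/3)⁸ = 256/6561 is still above 7/247 but (2/3)⁹ = 512/19683 is at or below it, so n = 9.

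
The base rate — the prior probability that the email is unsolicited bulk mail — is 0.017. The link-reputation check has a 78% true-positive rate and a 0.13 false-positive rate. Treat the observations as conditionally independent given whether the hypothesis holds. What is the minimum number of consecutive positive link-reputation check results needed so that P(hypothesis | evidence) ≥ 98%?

Prior odds: 0.017 ÷ 0.983 = 17/983.
Likelihood ratio of a positive result = 0.78/0.13 = 6.
Target odds: 0.98 ÷ 0.02 = 49.
Require 6ⁿ ≥ 49 ÷ (17/983) = 48167/17.
6⁴ = 1296 falls short of 48167/17 but 6⁵ = 7776 reaches it, so n = 5.

5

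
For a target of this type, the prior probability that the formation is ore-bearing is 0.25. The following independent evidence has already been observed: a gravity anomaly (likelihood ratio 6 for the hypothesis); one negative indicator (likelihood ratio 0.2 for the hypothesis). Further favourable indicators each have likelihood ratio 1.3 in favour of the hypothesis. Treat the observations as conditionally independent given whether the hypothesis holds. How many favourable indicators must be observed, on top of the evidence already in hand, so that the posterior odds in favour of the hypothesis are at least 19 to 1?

15

Prior odds = 0.25/0.75 = 1/3.
Combined Bayes factor of the evidence already in hand = 6 × 0.2 = 1.2.
Odds after that evidence = (1/3) × 1.2 = 0.4.
Target odds = 19.
Need 1.3ⁿ ≥ 19 ÷ 0.4 = 47.5.
1.3¹⁴ ≈39.3738 falls short of 47.5 but 1.3¹⁵ ≈51.1859 reaches it, so n = 15.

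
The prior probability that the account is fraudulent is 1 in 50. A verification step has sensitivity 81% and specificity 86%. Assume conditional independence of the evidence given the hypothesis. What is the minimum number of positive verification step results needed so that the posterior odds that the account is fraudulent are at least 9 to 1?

4

Prior odds: 0.02 ÷ 0.98 = 1/49.
False-positive rate = 1 − 0.86 = 0.14; likelihood ratio of a positive = 0.81/0.14 = 81/14.
Target odds = 9.
Require (81/14)ⁿ ≥ 9 ÷ (1/49) = 441.
(81/14)³ = 531441/2744 falls short of 441 but (81/14)⁴ = 43046721/38416 reaches it, so n = 4.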